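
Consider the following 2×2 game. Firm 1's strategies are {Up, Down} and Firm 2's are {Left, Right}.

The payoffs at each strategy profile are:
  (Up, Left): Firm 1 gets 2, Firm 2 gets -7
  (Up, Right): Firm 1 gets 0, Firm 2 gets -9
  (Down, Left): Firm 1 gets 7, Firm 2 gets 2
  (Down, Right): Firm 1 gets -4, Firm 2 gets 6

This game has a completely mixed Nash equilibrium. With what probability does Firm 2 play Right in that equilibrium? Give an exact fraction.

5/9

Let q be the probability that Firm 2 plays Left. In a completely mixed equilibrium, Firm 1 must be indifferent between Up and Down.
Firm 1's expected payoff from Up is 2q; from Down it is 7q − 4(1−q).
Setting these equal: 2q = 11q − 4, so q = 4/9.
Therefore Firm 2 plays Right with probability 1 − 4/9 = 5/9.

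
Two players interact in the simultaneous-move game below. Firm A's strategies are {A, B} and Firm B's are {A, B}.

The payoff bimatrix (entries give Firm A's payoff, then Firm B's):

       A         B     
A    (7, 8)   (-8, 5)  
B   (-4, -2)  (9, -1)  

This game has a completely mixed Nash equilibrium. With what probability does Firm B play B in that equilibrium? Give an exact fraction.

Let c be the probability that Firm B plays A. In a completely mixed equilibrium, Firm A must be indifferent between A and B.
Firm A's expected payoff from A is 7c − 8(1−c); from B it is −4c + 9(1−c).
Setting these equal: 15c − 8 = −13c + 9, so c = 17/28.
Therefore Firm B plays B with probability 1 − 17/28 = 11/28.

11/28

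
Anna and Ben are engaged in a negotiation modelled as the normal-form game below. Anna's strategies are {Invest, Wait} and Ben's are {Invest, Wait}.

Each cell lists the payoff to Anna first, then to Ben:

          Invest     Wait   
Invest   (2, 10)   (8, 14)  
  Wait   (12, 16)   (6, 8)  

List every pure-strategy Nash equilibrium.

(Invest, Invest): Anna prefers Wait (12 > 2); Ben prefers Wait (14 > 10) — not an equilibrium.
(Invest, Wait): Anna gets 8 ≥ 6 from Wait, and Ben gets 14 ≥ 10 from Invest — Nash equilibrium.
(Wait, Invest): Anna gets 12 ≥ 2 from Invest, and Ben gets 16 ≥ 8 from Wait — Nash equilibrium.
(Wait, Wait): Anna prefers Invest (8 > 6); Ben prefers Invest (16 > 8) — not an equilibrium.

(Invest, Wait) and (Wait, Invest)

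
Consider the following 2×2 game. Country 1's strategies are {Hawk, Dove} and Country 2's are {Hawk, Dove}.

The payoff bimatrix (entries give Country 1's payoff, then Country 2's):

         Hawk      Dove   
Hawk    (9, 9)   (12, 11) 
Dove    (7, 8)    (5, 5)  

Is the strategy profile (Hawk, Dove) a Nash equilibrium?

At (Hawk, Dove), Country 1 earns 12; switching to Dove would give 5, so Country 1 has no profitable deviation.
Country 2 earns 11; switching to Hawk would give 9, so Country 2 has no profitable deviation.
Neither player can gain by a unilateral deviation, so this profile is a Nash equilibrium.

Yes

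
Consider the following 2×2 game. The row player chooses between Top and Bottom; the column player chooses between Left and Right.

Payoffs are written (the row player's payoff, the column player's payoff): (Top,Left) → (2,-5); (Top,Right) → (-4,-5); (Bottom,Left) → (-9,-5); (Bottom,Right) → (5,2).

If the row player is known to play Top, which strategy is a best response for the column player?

either — both Left and Right are best responses

Against Top, the column player earns -5 from Left and -5 from Right.
So either strategy is a best response.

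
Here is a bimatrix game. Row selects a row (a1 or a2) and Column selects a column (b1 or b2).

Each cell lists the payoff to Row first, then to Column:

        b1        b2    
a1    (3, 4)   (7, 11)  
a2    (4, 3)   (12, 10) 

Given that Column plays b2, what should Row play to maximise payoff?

a2

Against b2, Row earns 7 from a1 and 12 from a2.
So a2 is the best response.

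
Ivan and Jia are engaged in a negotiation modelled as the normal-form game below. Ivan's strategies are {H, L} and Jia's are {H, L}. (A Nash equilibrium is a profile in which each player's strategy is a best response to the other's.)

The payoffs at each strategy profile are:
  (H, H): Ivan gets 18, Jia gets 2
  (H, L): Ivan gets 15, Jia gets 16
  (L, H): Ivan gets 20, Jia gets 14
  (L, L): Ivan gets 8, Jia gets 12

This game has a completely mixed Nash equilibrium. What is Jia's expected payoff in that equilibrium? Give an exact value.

25/2

First find x, the probability Ivan plays H, from Jia's indifference between H and L: 2x + 14(1−x) = 16x + 12(1−x), giving x = 1/8.
Since Jia is indifferent in equilibrium, Jia's expected payoff equals the payoff from either column against (1/8, 7/8). Using H: 2(1/8) + 14(7/8) = 25/2.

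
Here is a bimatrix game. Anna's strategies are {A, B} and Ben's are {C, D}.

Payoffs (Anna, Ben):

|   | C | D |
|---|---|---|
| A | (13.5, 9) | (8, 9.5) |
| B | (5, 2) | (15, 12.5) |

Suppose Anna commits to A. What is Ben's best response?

D

Against A, Ben earns 9 from C and 9.5 from D.
So D is the best response.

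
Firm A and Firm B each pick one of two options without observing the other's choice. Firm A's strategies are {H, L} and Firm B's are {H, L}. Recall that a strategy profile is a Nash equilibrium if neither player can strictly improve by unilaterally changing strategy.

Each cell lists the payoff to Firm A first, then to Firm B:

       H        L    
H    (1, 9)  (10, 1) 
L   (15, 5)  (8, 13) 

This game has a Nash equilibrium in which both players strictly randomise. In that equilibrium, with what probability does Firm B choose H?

1/8

Let y be the probability that Firm B plays H. In a completely mixed equilibrium, Firm A must be indifferent between H and L.
Firm A's expected payoff from H is y + 10(1−y); from L it is 15y + 8(1−y).
Setting these equal: −9y + 10 = 7y + 8, so y = 1/8.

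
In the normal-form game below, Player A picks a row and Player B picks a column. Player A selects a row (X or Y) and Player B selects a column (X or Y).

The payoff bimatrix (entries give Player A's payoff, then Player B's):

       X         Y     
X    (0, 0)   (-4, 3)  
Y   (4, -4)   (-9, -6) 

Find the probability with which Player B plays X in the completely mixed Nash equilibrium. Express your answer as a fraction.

5/9

Let y be the probability that Player B plays X. In a completely mixed equilibrium, Player A must be indifferent between X and Y.
Player A's expected payoff from X is −4(1−y); from Y it is 4y − 9(1−y).
Setting these equal: 4y − 4 = 13y − 9, so y = 5/9.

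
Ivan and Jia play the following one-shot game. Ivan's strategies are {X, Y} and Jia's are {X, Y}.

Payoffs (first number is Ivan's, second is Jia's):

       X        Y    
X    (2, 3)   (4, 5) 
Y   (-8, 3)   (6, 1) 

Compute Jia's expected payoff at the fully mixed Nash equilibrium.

3

First find x, the probability Ivan plays X, from Jia's indifference between X and Y: 3x + 3(1−x) = 5x + (1−x), giving x = 1/2.
Since Jia is indifferent in equilibrium, Jia's expected payoff equals the payoff from either column against (1/2, 1/2). Using X: 3(1/2) + 3(1/2) = 3.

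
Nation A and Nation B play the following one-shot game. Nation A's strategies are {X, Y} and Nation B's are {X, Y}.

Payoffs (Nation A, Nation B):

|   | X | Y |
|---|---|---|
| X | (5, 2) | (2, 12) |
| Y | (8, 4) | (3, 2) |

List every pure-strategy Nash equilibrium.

(X, X): Nation A prefers Y (8 > 5); Nation B prefers Y (12 > 2) — not an equilibrium.
(X, Y): Nation A prefers Y (3 > 2) — not an equilibrium.
(Y, X): Nation A gets 8 ≥ 5 from X, and Nation B gets 4 ≥ 2 from Y — Nash equilibrium.
(Y, Y): Nation B prefers X (4 > 2) — not an equilibrium.

(Y, X)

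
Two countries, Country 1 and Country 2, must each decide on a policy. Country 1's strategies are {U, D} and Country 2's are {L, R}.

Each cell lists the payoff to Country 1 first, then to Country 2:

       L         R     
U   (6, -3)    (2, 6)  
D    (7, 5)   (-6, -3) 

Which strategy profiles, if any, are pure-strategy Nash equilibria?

(U, L): Country 1 prefers D (7 > 6); Country 2 prefers R (6 > -3) — not an equilibrium.
(U, R): Country 1 gets 2 ≥ -6 from D, and Country 2 gets 6 ≥ -3 from L — Nash equilibrium.
(D, L): Country 1 gets 7 ≥ 6 from U, and Country 2 gets 5 ≥ -3 from R — Nash equilibrium.
(D, R): Country 1 prefers U (2 > -6); Country 2 prefers L (5 > -3) — not an equilibrium.

(U, R) and (D, L)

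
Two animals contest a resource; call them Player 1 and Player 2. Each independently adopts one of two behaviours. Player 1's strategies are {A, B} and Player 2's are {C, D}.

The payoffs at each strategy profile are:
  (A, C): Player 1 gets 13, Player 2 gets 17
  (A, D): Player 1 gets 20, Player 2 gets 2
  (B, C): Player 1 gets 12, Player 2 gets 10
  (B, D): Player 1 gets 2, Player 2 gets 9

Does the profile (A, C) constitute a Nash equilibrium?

At (A, C), Player 1 earns 13; switching to B would give 12, so Player 1 has no profitable deviation.
Player 2 earns 17; switching to D would give 2, so Player 2 has no profitable deviation.
Neither player can gain by a unilateral deviation, so this profile is a Nash equilibrium.

Yes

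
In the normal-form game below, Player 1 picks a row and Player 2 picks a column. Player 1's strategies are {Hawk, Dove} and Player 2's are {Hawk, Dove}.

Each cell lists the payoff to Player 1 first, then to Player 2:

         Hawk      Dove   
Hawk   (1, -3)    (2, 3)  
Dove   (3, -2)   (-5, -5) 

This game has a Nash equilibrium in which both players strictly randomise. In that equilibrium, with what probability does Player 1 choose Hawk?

Let p be the probability that Player 1 plays Hawk. In a completely mixed equilibrium, Player 2 must be indifferent between Hawk and Dove.
Player 2's expected payoff from Hawk is −3p − 2(1−p); from Dove it is 3p − 5(1−p).
Setting these equal: −p − 2 = 8p − 5, so p = 1/3.

1/3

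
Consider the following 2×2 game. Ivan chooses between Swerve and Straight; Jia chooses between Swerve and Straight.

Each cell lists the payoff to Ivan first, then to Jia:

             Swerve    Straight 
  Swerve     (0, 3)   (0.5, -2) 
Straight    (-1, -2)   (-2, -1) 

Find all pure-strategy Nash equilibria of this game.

(Swerve, Swerve): Ivan gets 0 ≥ -1 from Straight, and Jia gets 3 ≥ -2 from Straight — Nash equilibrium.
(Swerve, Straight): Jia prefers Swerve (3 > -2) — not an equilibrium.
(Straight, Swerve): Ivan prefers Swerve (0 > -1); Jia prefers Straight (-1 > -2) — not an equilibrium.
(Straight, Straight): Ivan prefers Swerve (0.5 > -2) — not an equilibrium.

(Swerve, Swerve)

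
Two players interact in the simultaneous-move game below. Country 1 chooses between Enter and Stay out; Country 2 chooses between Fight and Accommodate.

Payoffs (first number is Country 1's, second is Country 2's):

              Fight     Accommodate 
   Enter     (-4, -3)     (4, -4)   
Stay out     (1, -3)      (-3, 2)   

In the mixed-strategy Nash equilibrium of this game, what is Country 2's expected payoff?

-3

First find x, the probability Country 1 plays Enter, from Country 2's indifference between Fight and Accommodate: −3x − 3(1−x) = −4x + 2(1−x), giving x = 5/6.
Since Country 2 is indifferent in equilibrium, Country 2's expected payoff equals the payoff from either column against (5/6, 1/6). Using Fight: −3(5/6) − 3(1/6) = -3.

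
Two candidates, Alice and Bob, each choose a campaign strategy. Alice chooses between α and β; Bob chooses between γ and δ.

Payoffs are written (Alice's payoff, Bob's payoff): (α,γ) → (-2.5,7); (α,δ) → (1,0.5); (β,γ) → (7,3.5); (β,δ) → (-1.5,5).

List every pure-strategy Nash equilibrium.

(α, γ): Alice prefers β (7 > -2.5) — not an equilibrium.
(α, δ): Bob prefers γ (7 > 0.5) — not an equilibrium.
(β, γ): Bob prefers δ (5 > 3.5) — not an equilibrium.
(β, δ): Alice prefers α (1 > -1.5) — not an equilibrium.

none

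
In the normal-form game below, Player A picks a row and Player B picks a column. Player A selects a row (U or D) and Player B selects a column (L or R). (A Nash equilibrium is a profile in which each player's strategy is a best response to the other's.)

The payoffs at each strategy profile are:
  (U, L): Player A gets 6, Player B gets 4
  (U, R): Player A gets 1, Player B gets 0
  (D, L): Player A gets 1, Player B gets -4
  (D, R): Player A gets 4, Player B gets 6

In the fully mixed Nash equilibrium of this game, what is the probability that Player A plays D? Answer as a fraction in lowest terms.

2/7

Let x be the probability that Player A plays U. In a completely mixed equilibrium, Player B must be indifferent between L and R.
Player B's expected payoff from L is 4x − 4(1−x); from R it is 6(1−x).
Setting these equal: 8x − 4 = −6x + 6, so x = 5/7.
Therefore Player A plays D with probability 1 − 5/7 = 2/7.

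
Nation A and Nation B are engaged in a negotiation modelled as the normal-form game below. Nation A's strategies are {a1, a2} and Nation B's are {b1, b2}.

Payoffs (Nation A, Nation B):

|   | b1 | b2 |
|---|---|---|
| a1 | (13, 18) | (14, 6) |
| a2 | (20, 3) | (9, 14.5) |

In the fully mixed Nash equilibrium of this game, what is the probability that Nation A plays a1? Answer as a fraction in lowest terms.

23/47

Let r be the probability that Nation A plays a1. In a completely mixed equilibrium, Nation B must be indifferent between b1 and b2.
Nation B's expected payoff from b1 is 18r + 3(1−r); from b2 it is 6r + 14.5(1−r).
Setting these equal: 15r + 3 = −8.5r + 14.5, so r = 23/47.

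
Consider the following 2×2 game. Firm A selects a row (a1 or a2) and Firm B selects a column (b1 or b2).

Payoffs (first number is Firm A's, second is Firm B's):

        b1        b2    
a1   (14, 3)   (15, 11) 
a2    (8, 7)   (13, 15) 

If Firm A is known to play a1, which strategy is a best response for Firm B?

Against a1, Firm B earns 3 from b1 and 11 from b2.
So b2 is the best response.

b2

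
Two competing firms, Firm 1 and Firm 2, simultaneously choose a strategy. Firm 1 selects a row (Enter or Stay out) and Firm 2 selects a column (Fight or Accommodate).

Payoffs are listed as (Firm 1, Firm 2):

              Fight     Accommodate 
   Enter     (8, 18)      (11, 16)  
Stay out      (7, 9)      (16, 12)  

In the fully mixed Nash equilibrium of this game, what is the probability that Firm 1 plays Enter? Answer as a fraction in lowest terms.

3/5

Let r be the probability that Firm 1 plays Enter. In a completely mixed equilibrium, Firm 2 must be indifferent between Fight and Accommodate.
Firm 2's expected payoff from Fight is 18r + 9(1−r); from Accommodate it is 16r + 12(1−r).
Setting these equal: 9r + 9 = 4r + 12, so r = 3/5.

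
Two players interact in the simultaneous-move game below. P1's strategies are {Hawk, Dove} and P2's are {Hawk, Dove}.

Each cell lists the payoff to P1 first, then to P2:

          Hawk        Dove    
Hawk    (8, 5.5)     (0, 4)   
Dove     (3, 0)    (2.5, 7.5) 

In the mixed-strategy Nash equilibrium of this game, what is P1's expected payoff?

First find y, the probability P2 plays Hawk, from P1's indifference between Hawk and Dove: 8y = 3y + 2.5(1−y), giving y = 1/3.
Since P1 is indifferent in equilibrium, P1's expected payoff equals the payoff from either row against (1/3, 2/3). Using Hawk: 8(1/3) = 8/3.

8/3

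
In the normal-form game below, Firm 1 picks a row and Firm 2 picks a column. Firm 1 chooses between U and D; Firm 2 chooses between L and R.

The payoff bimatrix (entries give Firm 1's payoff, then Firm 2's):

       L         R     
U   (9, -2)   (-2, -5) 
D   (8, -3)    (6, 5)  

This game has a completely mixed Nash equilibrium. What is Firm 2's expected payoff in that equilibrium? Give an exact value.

-25/11

First find x, the probability Firm 1 plays U, from Firm 2's indifference between L and R: −2x − 3(1−x) = −5x + 5(1−x), giving x = 8/11.
Since Firm 2 is indifferent in equilibrium, Firm 2's expected payoff equals the payoff from either column against (8/11, 3/11). Using L: −2(8/11) − 3(3/11) = -25/11.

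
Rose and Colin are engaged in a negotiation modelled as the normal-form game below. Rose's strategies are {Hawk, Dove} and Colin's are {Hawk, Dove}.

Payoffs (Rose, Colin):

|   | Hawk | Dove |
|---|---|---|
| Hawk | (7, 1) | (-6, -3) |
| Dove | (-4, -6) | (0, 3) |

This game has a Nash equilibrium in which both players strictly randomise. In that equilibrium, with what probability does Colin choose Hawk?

Let q be the probability that Colin plays Hawk. In a completely mixed equilibrium, Rose must be indifferent between Hawk and Dove.
Rose's expected payoff from Hawk is 7q − 6(1−q); from Dove it is −4q.
Setting these equal: 13q − 6 = −4q, so q = 6/17.

6/17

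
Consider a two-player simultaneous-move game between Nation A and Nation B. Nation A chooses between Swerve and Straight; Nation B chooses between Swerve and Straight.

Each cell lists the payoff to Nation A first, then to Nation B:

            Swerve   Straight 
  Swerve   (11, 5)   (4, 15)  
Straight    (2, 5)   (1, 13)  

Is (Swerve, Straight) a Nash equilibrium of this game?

Yes

At (Swerve, Straight), Nation A earns 4; switching to Straight would give 1, so Nation A has no profitable deviation.
Nation B earns 15; switching to Swerve would give 5, so Nation B has no profitable deviation.
Neither player can gain by a unilateral deviation, so this profile is a Nash equilibrium.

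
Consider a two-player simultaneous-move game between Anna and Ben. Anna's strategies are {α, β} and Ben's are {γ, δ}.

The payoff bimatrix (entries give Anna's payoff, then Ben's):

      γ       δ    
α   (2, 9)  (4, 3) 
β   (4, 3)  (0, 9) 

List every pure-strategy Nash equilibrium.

none

(α, γ): Anna prefers β (4 > 2) — not an equilibrium.
(α, δ): Ben prefers γ (9 > 3) — not an equilibrium.
(β, γ): Ben prefers δ (9 > 3) — not an equilibrium.
(β, δ): Anna prefers α (4 > 0) — not an equilibrium.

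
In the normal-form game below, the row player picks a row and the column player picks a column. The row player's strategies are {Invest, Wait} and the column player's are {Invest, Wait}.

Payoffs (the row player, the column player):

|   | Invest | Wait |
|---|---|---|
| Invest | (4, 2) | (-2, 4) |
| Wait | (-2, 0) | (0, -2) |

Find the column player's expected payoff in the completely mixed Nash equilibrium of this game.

1

First find x, the probability the row player plays Invest, from the column player's indifference between Invest and Wait: 2x = 4x − 2(1−x), giving x = 1/2.
Since the column player is indifferent in equilibrium, the column player's expected payoff equals the payoff from either column against (1/2, 1/2). Using Invest: 2(1/2) = 1.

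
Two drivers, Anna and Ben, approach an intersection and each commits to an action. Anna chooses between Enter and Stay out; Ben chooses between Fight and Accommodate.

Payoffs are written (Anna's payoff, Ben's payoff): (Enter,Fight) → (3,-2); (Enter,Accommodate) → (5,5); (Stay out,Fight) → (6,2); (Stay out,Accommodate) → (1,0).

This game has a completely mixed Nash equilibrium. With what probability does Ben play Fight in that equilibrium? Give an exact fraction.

Let q be the probability that Ben plays Fight. In a completely mixed equilibrium, Anna must be indifferent between Enter and Stay out.
Anna's expected payoff from Enter is 3q + 5(1−q); from Stay out it is 6q + (1−q).
Setting these equal: −2q + 5 = 5q + 1, so q = 4/7.

4/7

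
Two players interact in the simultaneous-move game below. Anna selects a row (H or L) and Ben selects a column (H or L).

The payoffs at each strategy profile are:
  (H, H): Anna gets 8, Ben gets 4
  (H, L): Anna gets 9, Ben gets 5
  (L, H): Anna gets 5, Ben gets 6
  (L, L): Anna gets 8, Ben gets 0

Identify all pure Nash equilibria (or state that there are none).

(H, H): Ben prefers L (5 > 4) — not an equilibrium.
(H, L): Anna gets 9 ≥ 8 from L, and Ben gets 5 ≥ 4 from H — Nash equilibrium.
(L, H): Anna prefers H (8 > 5) — not an equilibrium.
(L, L): Anna prefers H (9 > 8); Ben prefers H (6 > 0) — not an equilibrium.

(H, L)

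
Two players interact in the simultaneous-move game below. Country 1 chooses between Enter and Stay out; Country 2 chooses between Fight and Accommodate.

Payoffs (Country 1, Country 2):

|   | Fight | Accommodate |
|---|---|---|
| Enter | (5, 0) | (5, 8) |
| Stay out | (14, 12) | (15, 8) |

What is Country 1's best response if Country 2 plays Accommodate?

Against Accommodate, Country 1 earns 5 from Enter and 15 from Stay out.
So Stay out is the best response.

Stay out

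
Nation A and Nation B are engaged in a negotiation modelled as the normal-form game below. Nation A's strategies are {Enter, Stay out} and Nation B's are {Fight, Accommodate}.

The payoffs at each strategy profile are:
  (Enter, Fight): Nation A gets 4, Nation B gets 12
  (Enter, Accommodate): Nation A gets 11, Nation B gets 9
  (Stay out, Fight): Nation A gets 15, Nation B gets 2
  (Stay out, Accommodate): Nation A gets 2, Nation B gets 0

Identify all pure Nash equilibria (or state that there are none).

(Enter, Fight): Nation A prefers Stay out (15 > 4) — not an equilibrium.
(Enter, Accommodate): Nation B prefers Fight (12 > 9) — not an equilibrium.
(Stay out, Fight): Nation A gets 15 ≥ 4 from Enter, and Nation B gets 2 ≥ 0 from Accommodate — Nash equilibrium.
(Stay out, Accommodate): Nation A prefers Enter (11 > 2); Nation B prefers Fight (2 > 0) — not an equilibrium.

(Stay out, Fight)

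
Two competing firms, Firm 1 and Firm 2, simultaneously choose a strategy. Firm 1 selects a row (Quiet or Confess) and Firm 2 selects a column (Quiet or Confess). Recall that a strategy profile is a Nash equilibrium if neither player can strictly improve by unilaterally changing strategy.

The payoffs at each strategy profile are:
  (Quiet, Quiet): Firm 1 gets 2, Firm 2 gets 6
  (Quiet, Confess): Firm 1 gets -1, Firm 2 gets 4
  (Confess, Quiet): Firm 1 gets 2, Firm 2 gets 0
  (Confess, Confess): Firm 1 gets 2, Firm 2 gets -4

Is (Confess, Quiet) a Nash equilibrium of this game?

Yes

At (Confess, Quiet), Firm 1 earns 2; switching to Quiet would give 2, so Firm 1 has no profitable deviation.
Firm 2 earns 0; switching to Confess would give -4, so Firm 2 has no profitable deviation.
Neither player can gain by a unilateral deviation, so this profile is a Nash equilibrium.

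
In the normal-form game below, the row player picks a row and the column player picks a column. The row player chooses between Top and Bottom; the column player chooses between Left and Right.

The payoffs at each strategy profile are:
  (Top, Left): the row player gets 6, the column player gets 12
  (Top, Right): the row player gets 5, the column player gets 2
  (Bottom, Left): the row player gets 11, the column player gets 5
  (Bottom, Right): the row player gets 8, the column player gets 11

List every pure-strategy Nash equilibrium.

(Top, Left): the row player prefers Bottom (11 > 6) — not an equilibrium.
(Top, Right): the row player prefers Bottom (8 > 5); the column player prefers Left (12 > 2) — not an equilibrium.
(Bottom, Left): the column player prefers Right (11 > 5) — not an equilibrium.
(Bottom, Right): the row player gets 8 ≥ 5 from Top, and the column player gets 11 ≥ 5 from Left — Nash equilibrium.

(Bottom, Right)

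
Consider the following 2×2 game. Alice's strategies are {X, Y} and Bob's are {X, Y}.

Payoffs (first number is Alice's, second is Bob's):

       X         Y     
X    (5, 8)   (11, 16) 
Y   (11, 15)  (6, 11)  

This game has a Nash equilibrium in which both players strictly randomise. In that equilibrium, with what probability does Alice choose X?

1/3

Let p be the probability that Alice plays X. In a completely mixed equilibrium, Bob must be indifferent between X and Y.
Bob's expected payoff from X is 8p + 15(1−p); from Y it is 16p + 11(1−p).
Setting these equal: −7p + 15 = 5p + 11, so p = 1/3.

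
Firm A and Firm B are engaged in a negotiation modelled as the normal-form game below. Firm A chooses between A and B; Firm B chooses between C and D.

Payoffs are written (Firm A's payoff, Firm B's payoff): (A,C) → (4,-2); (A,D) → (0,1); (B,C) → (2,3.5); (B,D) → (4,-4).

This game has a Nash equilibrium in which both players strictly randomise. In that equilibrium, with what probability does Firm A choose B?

Let p be the probability that Firm A plays A. In a completely mixed equilibrium, Firm B must be indifferent between C and D.
Firm B's expected payoff from C is −2p + 3.5(1−p); from D it is p − 4(1−p).
Setting these equal: −5.5p + 3.5 = 5p − 4, so p = 5/7.
Therefore Firm A plays B with probability 1 − 5/7 = 2/7.

2/7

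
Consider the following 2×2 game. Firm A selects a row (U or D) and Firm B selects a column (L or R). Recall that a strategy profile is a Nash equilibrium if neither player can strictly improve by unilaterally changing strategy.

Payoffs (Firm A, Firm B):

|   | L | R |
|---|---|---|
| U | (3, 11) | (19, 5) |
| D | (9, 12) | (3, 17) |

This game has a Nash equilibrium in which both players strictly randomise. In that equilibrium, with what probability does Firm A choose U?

5/11

Let x be the probability that Firm A plays U. In a completely mixed equilibrium, Firm B must be indifferent between L and R.
Firm B's expected payoff from L is 11x + 12(1−x); from R it is 5x + 17(1−x).
Setting these equal: −x + 12 = −12x + 17, so x = 5/11.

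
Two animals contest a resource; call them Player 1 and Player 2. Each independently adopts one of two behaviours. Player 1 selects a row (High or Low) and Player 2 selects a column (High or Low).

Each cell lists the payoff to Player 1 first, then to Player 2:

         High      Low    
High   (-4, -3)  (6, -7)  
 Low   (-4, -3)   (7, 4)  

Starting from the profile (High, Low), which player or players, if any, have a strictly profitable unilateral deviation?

Player 1 at (High, Low) earns 6; deviating to Low yields 7 — a strict improvement.
Player 2 earns -7; deviating to High yields -3 — a strict improvement.
Both Player 1 and Player 2 have strictly profitable deviations.

Both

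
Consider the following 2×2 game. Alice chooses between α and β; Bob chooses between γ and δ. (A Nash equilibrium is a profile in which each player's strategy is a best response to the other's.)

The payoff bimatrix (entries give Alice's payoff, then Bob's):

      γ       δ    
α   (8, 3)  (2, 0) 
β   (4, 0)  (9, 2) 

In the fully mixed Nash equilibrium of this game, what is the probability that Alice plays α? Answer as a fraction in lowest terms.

Let r be the probability that Alice plays α. In a completely mixed equilibrium, Bob must be indifferent between γ and δ.
Bob's expected payoff from γ is 3r; from δ it is 2(1−r).
Setting these equal: 3r = −2r + 2, so r = 2/5.

2/5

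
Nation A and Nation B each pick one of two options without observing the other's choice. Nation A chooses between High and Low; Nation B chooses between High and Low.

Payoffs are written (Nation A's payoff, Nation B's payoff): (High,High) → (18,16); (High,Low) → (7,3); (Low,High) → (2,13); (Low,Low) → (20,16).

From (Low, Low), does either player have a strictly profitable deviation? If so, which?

Nation A at (Low, Low) earns 20; deviating to High yields 7 — not better.
Nation B earns 16; deviating to High yields 13 — not better.
Neither player can strictly improve; the profile is a Nash equilibrium.

Neither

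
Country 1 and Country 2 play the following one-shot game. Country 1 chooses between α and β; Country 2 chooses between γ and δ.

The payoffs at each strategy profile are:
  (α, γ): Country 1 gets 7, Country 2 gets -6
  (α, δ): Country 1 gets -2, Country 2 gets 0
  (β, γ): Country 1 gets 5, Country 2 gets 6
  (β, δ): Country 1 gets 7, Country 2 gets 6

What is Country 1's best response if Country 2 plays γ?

Against γ, Country 1 earns 7 from α and 5 from β.
So α is the best response.

α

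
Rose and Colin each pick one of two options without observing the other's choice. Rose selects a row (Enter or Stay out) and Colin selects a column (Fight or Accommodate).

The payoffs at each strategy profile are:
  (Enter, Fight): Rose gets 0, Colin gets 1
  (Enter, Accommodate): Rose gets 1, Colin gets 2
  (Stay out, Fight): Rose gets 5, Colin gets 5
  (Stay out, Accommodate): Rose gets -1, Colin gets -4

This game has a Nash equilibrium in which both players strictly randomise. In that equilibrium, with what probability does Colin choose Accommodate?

Let y be the probability that Colin plays Fight. In a completely mixed equilibrium, Rose must be indifferent between Enter and Stay out.
Rose's expected payoff from Enter is (1−y); from Stay out it is 5y − (1−y).
Setting these equal: −y + 1 = 6y − 1, so y = 2/7.
Therefore Colin plays Accommodate with probability 1 − 2/7 = 5/7.

5/7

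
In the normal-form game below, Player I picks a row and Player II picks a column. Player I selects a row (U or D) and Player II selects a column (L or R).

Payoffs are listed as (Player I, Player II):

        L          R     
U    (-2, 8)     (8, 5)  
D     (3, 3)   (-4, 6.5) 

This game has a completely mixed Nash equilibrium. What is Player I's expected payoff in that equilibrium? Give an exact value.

First find y, the probability Player II plays L, from Player I's indifference between U and D: −2y + 8(1−y) = 3y − 4(1−y), giving y = 12/17.
Since Player I is indifferent in equilibrium, Player I's expected payoff equals the payoff from either row against (12/17, 5/17). Using U: −2(12/17) + 8(5/17) = 16/17.

16/17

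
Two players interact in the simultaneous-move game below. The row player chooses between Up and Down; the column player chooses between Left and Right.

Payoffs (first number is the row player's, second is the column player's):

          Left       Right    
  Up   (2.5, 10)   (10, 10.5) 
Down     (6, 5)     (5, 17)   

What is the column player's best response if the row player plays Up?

Right

Against Up, the column player earns 10 from Left and 10.5 from Right.
So Right is the best response.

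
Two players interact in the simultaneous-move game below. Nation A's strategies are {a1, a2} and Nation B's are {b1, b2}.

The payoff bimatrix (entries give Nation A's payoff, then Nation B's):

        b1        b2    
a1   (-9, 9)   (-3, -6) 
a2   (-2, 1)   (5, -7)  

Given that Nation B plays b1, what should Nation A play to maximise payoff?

a2

Against b1, Nation A earns -9 from a1 and -2 from a2.
So a2 is the best response.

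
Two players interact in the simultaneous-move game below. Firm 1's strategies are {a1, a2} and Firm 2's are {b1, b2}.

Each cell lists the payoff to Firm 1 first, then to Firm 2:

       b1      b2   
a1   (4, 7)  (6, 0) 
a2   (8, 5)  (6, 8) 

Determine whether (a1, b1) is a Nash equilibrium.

No

At (a1, b1), Firm 1 earns 4; switching to a2 would give 8, so Firm 1 would deviate.
Firm 2 earns 7; switching to b2 would give 0, so Firm 2 has no profitable deviation.
Since at least one player can profitably deviate, this is not a Nash equilibrium.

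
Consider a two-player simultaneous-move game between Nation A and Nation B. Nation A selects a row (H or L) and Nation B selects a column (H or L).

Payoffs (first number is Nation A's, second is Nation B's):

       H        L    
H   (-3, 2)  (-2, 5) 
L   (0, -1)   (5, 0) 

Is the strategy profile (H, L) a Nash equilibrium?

At (H, L), Nation A earns -2; switching to L would give 5, so Nation A would deviate.
Nation B earns 5; switching to H would give 2, so Nation B has no profitable deviation.
Since at least one player can profitably deviate, this is not a Nash equilibrium.

No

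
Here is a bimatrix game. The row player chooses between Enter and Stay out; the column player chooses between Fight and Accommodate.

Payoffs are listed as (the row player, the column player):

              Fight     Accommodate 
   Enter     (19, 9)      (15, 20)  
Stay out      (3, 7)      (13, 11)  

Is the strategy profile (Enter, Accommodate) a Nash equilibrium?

At (Enter, Accommodate), the row player earns 15; switching to Stay out would give 13, so the row player has no profitable deviation.
The column player earns 20; switching to Fight would give 9, so the column player has no profitable deviation.
Neither player can gain by a unilateral deviation, so this profile is a Nash equilibrium.

Yes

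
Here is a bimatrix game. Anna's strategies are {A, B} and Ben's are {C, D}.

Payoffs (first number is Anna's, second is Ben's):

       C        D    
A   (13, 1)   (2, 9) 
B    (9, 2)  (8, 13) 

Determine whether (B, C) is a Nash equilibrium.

No

At (B, C), Anna earns 9; switching to A would give 13, so Anna would deviate.
Ben earns 2; switching to D would give 13, so Ben would deviate.
Since at least one player can profitably deviate, this is not a Nash equilibrium.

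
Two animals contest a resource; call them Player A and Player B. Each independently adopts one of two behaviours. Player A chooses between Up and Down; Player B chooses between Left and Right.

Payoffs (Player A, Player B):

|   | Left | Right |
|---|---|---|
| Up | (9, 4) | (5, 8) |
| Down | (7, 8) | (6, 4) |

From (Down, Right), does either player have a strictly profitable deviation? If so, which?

Player B

Player A at (Down, Right) earns 6; deviating to Up yields 5 — not better.
Player B earns 4; deviating to Left yields 8 — a strict improvement.
Only Player B has a strictly profitable deviation.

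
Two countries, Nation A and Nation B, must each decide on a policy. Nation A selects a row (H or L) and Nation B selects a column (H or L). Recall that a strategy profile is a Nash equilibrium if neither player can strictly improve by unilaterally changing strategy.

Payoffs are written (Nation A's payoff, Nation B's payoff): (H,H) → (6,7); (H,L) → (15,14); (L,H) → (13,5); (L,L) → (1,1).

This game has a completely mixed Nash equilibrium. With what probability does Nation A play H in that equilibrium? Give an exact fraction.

4/11

Let x be the probability that Nation A plays H. In a completely mixed equilibrium, Nation B must be indifferent between H and L.
Nation B's expected payoff from H is 7x + 5(1−x); from L it is 14x + (1−x).
Setting these equal: 2x + 5 = 13x + 1, so x = 4/11.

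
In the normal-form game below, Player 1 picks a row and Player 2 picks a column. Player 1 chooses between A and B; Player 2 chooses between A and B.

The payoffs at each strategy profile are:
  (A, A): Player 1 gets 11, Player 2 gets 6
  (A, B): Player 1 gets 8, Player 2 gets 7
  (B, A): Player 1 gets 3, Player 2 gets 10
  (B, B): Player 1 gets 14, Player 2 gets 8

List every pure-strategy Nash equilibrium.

(A, A): Player 2 prefers B (7 > 6) — not an equilibrium.
(A, B): Player 1 prefers B (14 > 8) — not an equilibrium.
(B, A): Player 1 prefers A (11 > 3) — not an equilibrium.
(B, B): Player 2 prefers A (10 > 8) — not an equilibrium.

none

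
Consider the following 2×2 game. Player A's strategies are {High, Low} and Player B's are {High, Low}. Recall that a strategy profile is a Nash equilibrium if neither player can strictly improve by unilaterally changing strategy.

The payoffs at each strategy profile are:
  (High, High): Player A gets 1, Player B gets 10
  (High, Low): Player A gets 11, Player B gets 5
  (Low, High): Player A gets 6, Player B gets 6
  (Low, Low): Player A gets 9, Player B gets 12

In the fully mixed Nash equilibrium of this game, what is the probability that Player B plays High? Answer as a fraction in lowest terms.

2/7

Let q be the probability that Player B plays High. In a completely mixed equilibrium, Player A must be indifferent between High and Low.
Player A's expected payoff from High is q + 11(1−q); from Low it is 6q + 9(1−q).
Setting these equal: −10q + 11 = −3q + 9, so q = 2/7.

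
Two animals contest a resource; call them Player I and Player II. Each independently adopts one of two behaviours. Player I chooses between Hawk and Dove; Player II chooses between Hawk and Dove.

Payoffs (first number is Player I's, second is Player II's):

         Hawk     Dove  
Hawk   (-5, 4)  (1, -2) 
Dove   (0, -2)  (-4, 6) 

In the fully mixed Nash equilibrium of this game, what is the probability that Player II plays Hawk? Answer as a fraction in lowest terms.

Let c be the probability that Player II plays Hawk. In a completely mixed equilibrium, Player I must be indifferent between Hawk and Dove.
Player I's expected payoff from Hawk is −5c + (1−c); from Dove it is −4(1−c).
Setting these equal: −6c + 1 = 4c − 4, so c = 1/2.

1/2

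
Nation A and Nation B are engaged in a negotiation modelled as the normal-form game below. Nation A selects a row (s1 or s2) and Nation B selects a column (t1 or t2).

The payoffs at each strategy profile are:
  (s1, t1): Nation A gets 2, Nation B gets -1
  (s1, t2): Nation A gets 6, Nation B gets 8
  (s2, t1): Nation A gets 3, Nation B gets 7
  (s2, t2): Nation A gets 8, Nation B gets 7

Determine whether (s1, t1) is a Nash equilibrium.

No

At (s1, t1), Nation A earns 2; switching to s2 would give 3, so Nation A would deviate.
Nation B earns -1; switching to t2 would give 8, so Nation B would deviate.
Since at least one player can profitably deviate, this is not a Nash equilibrium.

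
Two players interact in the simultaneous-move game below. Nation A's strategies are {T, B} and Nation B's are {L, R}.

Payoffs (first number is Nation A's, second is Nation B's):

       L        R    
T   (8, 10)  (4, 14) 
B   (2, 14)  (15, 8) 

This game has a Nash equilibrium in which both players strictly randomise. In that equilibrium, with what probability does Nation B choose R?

Let q be the probability that Nation B plays L. In a completely mixed equilibrium, Nation A must be indifferent between T and B.
Nation A's expected payoff from T is 8q + 4(1−q); from B it is 2q + 15(1−q).
Setting these equal: 4q + 4 = −13q + 15, so q = 11/17.
Therefore Nation B plays R with probability 1 − 11/17 = 6/17.

6/17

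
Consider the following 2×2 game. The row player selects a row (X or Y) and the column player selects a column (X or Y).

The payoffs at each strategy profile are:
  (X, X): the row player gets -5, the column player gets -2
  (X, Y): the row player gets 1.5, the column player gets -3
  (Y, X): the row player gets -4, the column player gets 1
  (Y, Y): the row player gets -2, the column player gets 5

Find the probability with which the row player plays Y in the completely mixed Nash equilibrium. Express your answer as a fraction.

Let x be the probability that the row player plays X. In a completely mixed equilibrium, the column player must be indifferent between X and Y.
The column player's expected payoff from X is −2x + (1−x); from Y it is −3x + 5(1−x).
Setting these equal: −3x + 1 = −8x + 5, so x = 4/5.
Therefore the row player plays Y with probability 1 − 4/5 = 1/5.

1/5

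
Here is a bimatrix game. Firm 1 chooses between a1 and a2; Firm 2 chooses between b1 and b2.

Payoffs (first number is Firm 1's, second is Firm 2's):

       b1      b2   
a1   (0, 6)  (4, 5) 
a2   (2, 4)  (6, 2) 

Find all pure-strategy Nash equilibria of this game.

(a2, b1)

(a1, b1): Firm 1 prefers a2 (2 > 0) — not an equilibrium.
(a1, b2): Firm 1 prefers a2 (6 > 4); Firm 2 prefers b1 (6 > 5) — not an equilibrium.
(a2, b1): Firm 1 gets 2 ≥ 0 from a1, and Firm 2 gets 4 ≥ 2 from b2 — Nash equilibrium.
(a2, b2): Firm 2 prefers b1 (4 > 2) — not an equilibrium.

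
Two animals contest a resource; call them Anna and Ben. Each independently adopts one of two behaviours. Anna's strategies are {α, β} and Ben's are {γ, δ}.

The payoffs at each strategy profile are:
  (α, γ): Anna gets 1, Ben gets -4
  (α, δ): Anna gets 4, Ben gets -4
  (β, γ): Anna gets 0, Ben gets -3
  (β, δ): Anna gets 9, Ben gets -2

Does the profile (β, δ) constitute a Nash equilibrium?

Yes

At (β, δ), Anna earns 9; switching to α would give 4, so Anna has no profitable deviation.
Ben earns -2; switching to γ would give -3, so Ben has no profitable deviation.
Neither player can gain by a unilateral deviation, so this profile is a Nash equilibrium.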